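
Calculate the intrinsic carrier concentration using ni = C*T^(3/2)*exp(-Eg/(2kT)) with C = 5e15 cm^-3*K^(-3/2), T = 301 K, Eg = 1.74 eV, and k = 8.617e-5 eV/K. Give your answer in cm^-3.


Step 1: Compute kT = 8.617e-5 * 301 = 0.02593717 eV
Step 2: Exponent = -Eg/(2kT) = -1.74/(2*0.02593717) = -33.54260
Step 3: T^(3/2) = 301^1.5 = 5222.15
Step 4: ni = 5e15 * 5222.15 * exp(-33.54260) = 7.07e+04 cm^-3

7.07e+04


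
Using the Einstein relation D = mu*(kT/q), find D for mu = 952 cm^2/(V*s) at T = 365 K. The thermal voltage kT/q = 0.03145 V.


Step 1: D = mu * (kT/q)
Step 2: D = 952 * 0.03145
Step 3: D = 29.94 cm^2/s

29.94


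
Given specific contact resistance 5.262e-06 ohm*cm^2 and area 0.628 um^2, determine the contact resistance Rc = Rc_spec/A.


Step 1: Convert area to cm^2: 0.628 um^2 = 6.2800e-09 cm^2
Step 2: Rc = Rc_spec / A = 5.262e-06 / 6.2800e-09
Step 3: Rc = 8.38e+02 ohms

8.38e+02


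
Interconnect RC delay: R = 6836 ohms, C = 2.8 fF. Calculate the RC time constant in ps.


Step 1: tau = R * C
Step 2: tau = 6836 * 2.8 fF = 6836 * 2.8e-15 F
Step 3: tau = 1.91408e-11 s = 19.1408 ps

19.1408


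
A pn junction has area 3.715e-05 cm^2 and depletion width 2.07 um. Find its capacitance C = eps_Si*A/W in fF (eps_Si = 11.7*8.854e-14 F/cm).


Step 1: eps_Si = 11.7 * 8.854e-14 = 1.035918e-12 F/cm
Step 2: W in cm = 2.07 * 1e-4 = 2.07e-04 cm
Step 3: C = 1.035918e-12 * 3.715e-05 / 2.07e-04 = 1.859148e-13 F
Step 4: C = 185.91 fF

185.91


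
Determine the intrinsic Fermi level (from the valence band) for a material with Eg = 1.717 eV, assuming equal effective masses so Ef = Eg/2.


Step 1: For an intrinsic semiconductor, the Fermi level sits at midgap.
Step 2: Ef = Eg / 2 = 1.717 / 2 = 0.8585 eV

0.8585


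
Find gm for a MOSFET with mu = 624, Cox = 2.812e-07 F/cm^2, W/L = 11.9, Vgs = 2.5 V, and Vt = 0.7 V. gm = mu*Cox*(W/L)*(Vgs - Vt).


Step 1: Vov = Vgs - Vt = 2.5 - 0.7 = 1.8 V
Step 2: gm = mu * Cox * (W/L) * Vov
Step 3: gm = 624 * 2.812e-07 * 11.9 * 1.8 = 3.76e-03 S

3.76e-03


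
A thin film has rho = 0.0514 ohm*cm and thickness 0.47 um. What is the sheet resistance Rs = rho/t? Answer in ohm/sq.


Step 1: Convert thickness to cm: t = 0.47 um = 4.7000e-05 cm
Step 2: Rs = rho / t = 0.0514 / 4.7000e-05
Step 3: Rs = 1093.6 ohm/sq

1093.6


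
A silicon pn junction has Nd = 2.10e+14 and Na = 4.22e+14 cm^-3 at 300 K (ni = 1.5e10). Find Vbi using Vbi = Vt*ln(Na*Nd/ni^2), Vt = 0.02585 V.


Step 1: Compute Na*Nd/ni^2 = 4.22e+14 * 2.10e+14 / (1.5e10)^2 = 3.9387e+08
Step 2: ln(3.9387e+08) = 19.7915
Step 3: Vbi = 0.02585 * 19.7915 = 0.512 V

0.512


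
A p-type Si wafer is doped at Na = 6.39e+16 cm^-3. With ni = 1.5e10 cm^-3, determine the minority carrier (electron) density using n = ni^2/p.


Step 1: Majority hole concentration p ≈ Na = 6.39e+16 cm^-3
Step 2: n = ni^2 / Na = (1.5e10)^2 / 6.39e+16
Step 3: n = 3.52e+03 cm^-3

3.52e+03


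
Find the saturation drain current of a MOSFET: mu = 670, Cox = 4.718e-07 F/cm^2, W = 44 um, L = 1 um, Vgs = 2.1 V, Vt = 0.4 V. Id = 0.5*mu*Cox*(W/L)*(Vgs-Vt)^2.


Step 1: Overdrive voltage Vov = Vgs - Vt = 2.1 - 0.4 = 1.7 V
Step 2: W/L = 44/1 = 44
Step 3: Id = 0.5 * 670 * 4.718e-07 * 44 * 1.7^2
Step 4: Id = 2.01e-02 A

2.01e-02


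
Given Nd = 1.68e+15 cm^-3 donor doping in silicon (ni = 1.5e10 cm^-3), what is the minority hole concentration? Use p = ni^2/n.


Step 1: Since Nd >> ni, n ≈ Nd = 1.68e+15 cm^-3
Step 2: p = ni^2 / n = (1.5e10)^2 / 1.68e+15
Step 3: p = 2.25e20 / 1.68e+15 = 1.34e+05 cm^-3

1.34e+05


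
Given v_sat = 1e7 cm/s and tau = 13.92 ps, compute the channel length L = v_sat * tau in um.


Step 1: tau in seconds = 13.92 ps * 1e-12 = 1.3920e-11 s
Step 2: L = v_sat * tau = 1e7 * 1.3920e-11 = 1.3920e-04 cm
Step 3: L in um = 1.3920e-04 * 1e4 = 1.392 um

1.392


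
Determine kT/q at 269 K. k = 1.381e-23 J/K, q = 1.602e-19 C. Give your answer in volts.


Step 1: kT = 1.381e-23 * 269 = 3.71489e-21 J
Step 2: Vt = kT/q = 3.71489e-21 / 1.602e-19
Step 3: Vt = 0.02319 V

0.02319


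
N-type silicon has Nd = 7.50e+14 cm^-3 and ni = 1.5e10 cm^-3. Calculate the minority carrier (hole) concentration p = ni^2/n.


Step 1: Since Nd >> ni, n ≈ Nd = 7.50e+14 cm^-3
Step 2: p = ni^2 / n = (1.5e10)^2 / 7.50e+14
Step 3: p = 2.25e20 / 7.50e+14 = 3.00e+05 cm^-3

3.00e+05


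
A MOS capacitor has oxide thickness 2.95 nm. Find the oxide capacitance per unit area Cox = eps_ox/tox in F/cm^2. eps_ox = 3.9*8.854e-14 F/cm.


Step 1: eps_ox = 3.9 * 8.854e-14 = 3.45306e-13 F/cm
Step 2: tox in cm = 2.95 nm * 1e-7 = 2.9500e-07 cm
Step 3: Cox = 3.45306e-13 / 2.9500e-07 = 1.17e-06 F/cm^2

1.17e-06


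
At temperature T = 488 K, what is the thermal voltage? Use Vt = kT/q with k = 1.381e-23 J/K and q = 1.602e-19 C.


Step 1: kT = 1.381e-23 * 488 = 6.73928e-21 J
Step 2: Vt = kT/q = 6.73928e-21 / 1.602e-19
Step 3: Vt = 0.04207 V

0.04207


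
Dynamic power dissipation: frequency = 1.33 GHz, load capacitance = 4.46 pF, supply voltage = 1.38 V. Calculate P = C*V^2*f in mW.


Step 1: V^2 = 1.38^2 = 1.9044 V^2
Step 2: P = C*V^2*f = 4.46e-12 F * 1.9044 * 1.33e9 Hz
Step 3: P = 1.129651992e-02 W
Step 4: P = 11.297 mW

11.297


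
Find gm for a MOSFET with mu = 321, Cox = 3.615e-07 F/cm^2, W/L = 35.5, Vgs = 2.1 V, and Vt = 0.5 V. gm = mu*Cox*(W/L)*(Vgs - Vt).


Step 1: Vov = Vgs - Vt = 2.1 - 0.5 = 1.6 V
Step 2: gm = mu * Cox * (W/L) * Vov
Step 3: gm = 321 * 3.615e-07 * 35.5 * 1.6 = 6.59e-03 S

6.59e-03


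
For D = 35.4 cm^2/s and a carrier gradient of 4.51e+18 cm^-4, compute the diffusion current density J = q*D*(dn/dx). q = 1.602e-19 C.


Step 1: J = q * D * (dn/dx)
Step 2: J = 1.602e-19 * 35.4 * 4.51e+18
Step 3: J = 2.56e+01 A/cm^2

2.56e+01


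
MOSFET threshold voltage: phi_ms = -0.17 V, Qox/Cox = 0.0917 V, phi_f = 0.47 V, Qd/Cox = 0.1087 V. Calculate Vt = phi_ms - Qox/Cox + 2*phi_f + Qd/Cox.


Step 1: Vt = phi_ms - Qox/Cox + 2*phi_f + Qd/Cox
Step 2: Vt = -0.17 - 0.0917 + 2*0.47 + 0.1087
Step 3: Vt = -0.17 - 0.0917 + 0.94 + 0.1087
Step 4: Vt = 0.787 V

0.787


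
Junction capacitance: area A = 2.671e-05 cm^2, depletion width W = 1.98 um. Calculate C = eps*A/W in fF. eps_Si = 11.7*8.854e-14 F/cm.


Step 1: eps_Si = 11.7 * 8.854e-14 = 1.035918e-12 F/cm
Step 2: W in cm = 1.98 * 1e-4 = 1.98e-04 cm
Step 3: C = 1.035918e-12 * 2.671e-05 / 1.98e-04 = 1.397443e-13 F
Step 4: C = 139.74 fF

139.74


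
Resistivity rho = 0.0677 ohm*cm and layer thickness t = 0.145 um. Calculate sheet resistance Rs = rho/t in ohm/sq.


Step 1: Convert thickness to cm: t = 0.145 um = 1.4500e-05 cm
Step 2: Rs = rho / t = 0.0677 / 1.4500e-05
Step 3: Rs = 4669.0 ohm/sq

4669.0


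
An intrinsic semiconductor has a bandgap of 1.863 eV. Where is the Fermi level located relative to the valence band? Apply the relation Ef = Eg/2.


Step 1: For an intrinsic semiconductor, the Fermi level sits at midgap.
Step 2: Ef = Eg / 2 = 1.863 / 2 = 0.9315 eV

0.9315


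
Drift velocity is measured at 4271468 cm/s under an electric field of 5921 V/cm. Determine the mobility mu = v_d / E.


Step 1: mu = v_d / E
Step 2: mu = 4271468 / 5921
Step 3: mu = 721.41 cm^2/(V*s)

721.41


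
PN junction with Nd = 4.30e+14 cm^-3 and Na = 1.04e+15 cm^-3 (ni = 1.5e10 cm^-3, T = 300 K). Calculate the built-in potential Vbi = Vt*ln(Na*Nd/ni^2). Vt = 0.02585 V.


Step 1: Compute Na*Nd/ni^2 = 1.04e+15 * 4.30e+14 / (1.5e10)^2 = 1.9876e+09
Step 2: ln(1.9876e+09) = 21.4102
Step 3: Vbi = 0.02585 * 21.4102 = 0.553 V

0.553


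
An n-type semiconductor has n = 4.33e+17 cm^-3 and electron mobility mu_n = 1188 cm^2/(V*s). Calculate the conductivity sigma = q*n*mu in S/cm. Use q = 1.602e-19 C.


Step 1: sigma = q * n * mu
Step 2: sigma = 1.602e-19 * 4.33e+17 * 1188
Step 3: sigma = 8.241e+01 S/cm

8.241e+01


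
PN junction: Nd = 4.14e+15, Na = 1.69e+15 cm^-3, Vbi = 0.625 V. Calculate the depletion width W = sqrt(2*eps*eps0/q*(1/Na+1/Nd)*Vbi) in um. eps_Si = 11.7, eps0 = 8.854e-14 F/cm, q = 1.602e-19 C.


Step 1: 1/Na + 1/Nd = 1/1.69e+15 + 1/4.14e+15 = 8.33262e-16
Step 2: 2*eps*eps0/q = 2*11.7*8.854e-14/1.602e-19 = 1.293281e+07
Step 3: W^2 = 1.293281e+07 * 8.33262e-16 * 0.625 = 6.73526e-09
Step 4: W = sqrt(6.73526e-09) = 8.207e-05 cm = 0.8207 um

0.8207


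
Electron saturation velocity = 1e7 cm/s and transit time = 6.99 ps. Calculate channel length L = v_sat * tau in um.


Step 1: tau in seconds = 6.99 ps * 1e-12 = 6.9900e-12 s
Step 2: L = v_sat * tau = 1e7 * 6.9900e-12 = 6.9900e-05 cm
Step 3: L in um = 6.9900e-05 * 1e4 = 0.699 um

0.699


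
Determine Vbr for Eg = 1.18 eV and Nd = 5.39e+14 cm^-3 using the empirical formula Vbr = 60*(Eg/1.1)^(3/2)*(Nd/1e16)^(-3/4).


Step 1: Eg/1.1 = 1.18/1.1 = 1.072727
Step 2: (Eg/1.1)^1.5 = 1.072727^1.5 = 1.111051
Step 3: (Nd/1e16)^(-0.75) = (0.0539)^(-0.75) = 8.939401
Step 4: Vbr = 60 * 1.111051 * 8.939401 = 595.9 V

595.9


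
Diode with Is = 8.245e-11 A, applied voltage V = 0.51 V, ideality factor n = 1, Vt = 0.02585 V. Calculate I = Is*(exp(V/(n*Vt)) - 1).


Step 1: V/(n*Vt) = 0.51/(1*0.02585) = 19.7292
Step 2: exp(19.7292) = 3.7007e+08
Step 3: I = 8.245e-11 * (3.7007e+08 - 1) = 3.05e-02 A

3.05e-02


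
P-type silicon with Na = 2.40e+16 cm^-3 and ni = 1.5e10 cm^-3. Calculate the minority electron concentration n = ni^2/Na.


Step 1: Majority hole concentration p ≈ Na = 2.40e+16 cm^-3
Step 2: n = ni^2 / Na = (1.5e10)^2 / 2.40e+16
Step 3: n = 9.38e+03 cm^-3

9.38e+03


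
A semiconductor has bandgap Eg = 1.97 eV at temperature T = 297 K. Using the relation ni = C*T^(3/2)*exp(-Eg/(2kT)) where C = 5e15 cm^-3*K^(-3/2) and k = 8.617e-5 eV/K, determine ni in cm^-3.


Step 1: Compute kT = 8.617e-5 * 297 = 0.02559249 eV
Step 2: Exponent = -Eg/(2kT) = -1.97/(2*0.02559249) = -38.48785
Step 3: T^(3/2) = 297^1.5 = 5118.41
Step 4: ni = 5e15 * 5118.41 * exp(-38.48785) = 4.93e+02 cm^-3

4.93e+02


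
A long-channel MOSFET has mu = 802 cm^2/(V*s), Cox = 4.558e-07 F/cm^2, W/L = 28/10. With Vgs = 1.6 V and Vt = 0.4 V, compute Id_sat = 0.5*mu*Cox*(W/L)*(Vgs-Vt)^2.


Step 1: Overdrive voltage Vov = Vgs - Vt = 1.6 - 0.4 = 1.2 V
Step 2: W/L = 28/10 = 2.8
Step 3: Id = 0.5 * 802 * 4.558e-07 * 2.8 * 1.2^2
Step 4: Id = 7.37e-04 A

7.37e-04


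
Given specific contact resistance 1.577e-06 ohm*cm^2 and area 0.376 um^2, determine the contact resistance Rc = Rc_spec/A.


Step 1: Convert area to cm^2: 0.376 um^2 = 3.7600e-09 cm^2
Step 2: Rc = Rc_spec / A = 1.577e-06 / 3.7600e-09
Step 3: Rc = 4.19e+02 ohms

4.19e+02


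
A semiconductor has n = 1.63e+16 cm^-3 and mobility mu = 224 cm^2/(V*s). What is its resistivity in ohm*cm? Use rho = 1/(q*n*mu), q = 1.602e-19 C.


Step 1: sigma = q * n * mu = 1.602e-19 * 1.63e+16 * 224 = 5.84922e-01 S/cm
Step 2: rho = 1 / sigma = 1 / 5.84922e-01 = 1.71 ohm*cm

1.71


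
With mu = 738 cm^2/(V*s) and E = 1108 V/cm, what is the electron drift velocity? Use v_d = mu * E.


Step 1: v_d = mu * E
Step 2: v_d = 738 * 1108 = 817704
Step 3: v_d = 8.18e+05 cm/s

8.18e+05


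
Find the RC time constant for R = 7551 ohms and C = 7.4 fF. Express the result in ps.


Step 1: tau = R * C
Step 2: tau = 7551 * 7.4 fF = 7551 * 7.4e-15 F
Step 3: tau = 5.58774e-11 s = 55.8774 ps

55.8774


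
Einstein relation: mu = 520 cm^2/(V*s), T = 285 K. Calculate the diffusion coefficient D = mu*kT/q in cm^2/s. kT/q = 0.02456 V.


Step 1: D = mu * (kT/q)
Step 2: D = 520 * 0.02456
Step 3: D = 12.77 cm^2/s

12.77


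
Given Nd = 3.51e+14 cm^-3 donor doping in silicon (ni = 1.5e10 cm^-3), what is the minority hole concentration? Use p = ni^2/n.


Step 1: Since Nd >> ni, n ≈ Nd = 3.51e+14 cm^-3
Step 2: p = ni^2 / n = (1.5e10)^2 / 3.51e+14
Step 3: p = 2.25e20 / 3.51e+14 = 6.41e+05 cm^-3

6.41e+05


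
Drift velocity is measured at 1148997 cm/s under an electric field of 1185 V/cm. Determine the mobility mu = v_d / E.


Step 1: mu = v_d / E
Step 2: mu = 1148997 / 1185
Step 3: mu = 969.62 cm^2/(V*s)

969.62


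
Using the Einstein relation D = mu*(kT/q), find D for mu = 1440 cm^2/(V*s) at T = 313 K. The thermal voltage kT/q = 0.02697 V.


Step 1: D = mu * (kT/q)
Step 2: D = 1440 * 0.02697
Step 3: D = 38.84 cm^2/s

38.84


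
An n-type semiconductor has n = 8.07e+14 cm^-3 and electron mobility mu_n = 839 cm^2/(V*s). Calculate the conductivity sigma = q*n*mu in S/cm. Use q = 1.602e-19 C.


Step 1: sigma = q * n * mu
Step 2: sigma = 1.602e-19 * 8.07e+14 * 839
Step 3: sigma = 1.085e-01 S/cm

1.085e-01


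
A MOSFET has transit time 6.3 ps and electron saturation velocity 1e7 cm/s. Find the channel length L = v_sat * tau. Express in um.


Step 1: tau in seconds = 6.3 ps * 1e-12 = 6.3000e-12 s
Step 2: L = v_sat * tau = 1e7 * 6.3000e-12 = 6.3000e-05 cm
Step 3: L in um = 6.3000e-05 * 1e4 = 0.63 um

0.63


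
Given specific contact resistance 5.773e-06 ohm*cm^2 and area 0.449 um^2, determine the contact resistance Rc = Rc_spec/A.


Step 1: Convert area to cm^2: 0.449 um^2 = 4.4900e-09 cm^2
Step 2: Rc = Rc_spec / A = 5.773e-06 / 4.4900e-09
Step 3: Rc = 1.29e+03 ohms

1.29e+03


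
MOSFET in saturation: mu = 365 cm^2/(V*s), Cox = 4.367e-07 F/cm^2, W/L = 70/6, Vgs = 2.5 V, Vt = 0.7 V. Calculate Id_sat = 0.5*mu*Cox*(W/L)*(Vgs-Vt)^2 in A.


Step 1: Overdrive voltage Vov = Vgs - Vt = 2.5 - 0.7 = 1.8 V
Step 2: W/L = 70/6 = 11.6667
Step 3: Id = 0.5 * 365 * 4.367e-07 * 11.6667 * 1.8^2
Step 4: Id = 3.01e-03 A

3.01e-03


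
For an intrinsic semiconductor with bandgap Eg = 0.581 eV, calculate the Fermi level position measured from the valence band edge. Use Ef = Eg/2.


Step 1: For an intrinsic semiconductor, the Fermi level sits at midgap.
Step 2: Ef = Eg / 2 = 0.581 / 2 = 0.2905 eV

0.2905


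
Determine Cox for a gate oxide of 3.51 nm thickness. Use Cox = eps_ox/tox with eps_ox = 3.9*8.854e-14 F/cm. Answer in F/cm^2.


Step 1: eps_ox = 3.9 * 8.854e-14 = 3.45306e-13 F/cm
Step 2: tox in cm = 3.51 nm * 1e-7 = 3.5100e-07 cm
Step 3: Cox = 3.45306e-13 / 3.5100e-07 = 9.84e-07 F/cm^2

9.84e-07


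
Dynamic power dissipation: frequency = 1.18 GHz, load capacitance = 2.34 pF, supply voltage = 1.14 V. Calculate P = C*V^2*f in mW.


Step 1: V^2 = 1.14^2 = 1.2996 V^2
Step 2: P = C*V^2*f = 2.34e-12 F * 1.2996 * 1.18e9 Hz
Step 3: P = 3.58845552e-03 W
Step 4: P = 3.588 mW

3.588


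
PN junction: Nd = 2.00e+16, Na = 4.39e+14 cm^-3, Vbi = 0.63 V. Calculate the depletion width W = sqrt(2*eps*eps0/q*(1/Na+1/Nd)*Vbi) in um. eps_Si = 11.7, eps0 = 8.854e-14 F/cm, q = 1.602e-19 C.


Step 1: 1/Na + 1/Nd = 1/4.39e+14 + 1/2.00e+16 = 2.32790e-15
Step 2: 2*eps*eps0/q = 2*11.7*8.854e-14/1.602e-19 = 1.293281e+07
Step 3: W^2 = 1.293281e+07 * 2.32790e-15 * 0.63 = 1.89670e-08
Step 4: W = sqrt(1.89670e-08) = 1.377e-04 cm = 1.377 um

1.377


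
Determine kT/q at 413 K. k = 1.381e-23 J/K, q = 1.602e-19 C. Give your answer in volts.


Step 1: kT = 1.381e-23 * 413 = 5.70353e-21 J
Step 2: Vt = kT/q = 5.70353e-21 / 1.602e-19
Step 3: Vt = 0.0356 V

0.0356


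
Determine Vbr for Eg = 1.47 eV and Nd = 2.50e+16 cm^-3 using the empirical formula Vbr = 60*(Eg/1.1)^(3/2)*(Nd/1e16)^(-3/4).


Step 1: Eg/1.1 = 1.47/1.1 = 1.336364
Step 2: (Eg/1.1)^1.5 = 1.336364^1.5 = 1.544853
Step 3: (Nd/1e16)^(-0.75) = (2.5)^(-0.75) = 0.502973
Step 4: Vbr = 60 * 1.544853 * 0.502973 = 46.6 V

46.6


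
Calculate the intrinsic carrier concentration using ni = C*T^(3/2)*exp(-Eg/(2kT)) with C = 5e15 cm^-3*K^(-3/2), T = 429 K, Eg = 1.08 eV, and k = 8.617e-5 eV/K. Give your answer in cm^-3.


Step 1: Compute kT = 8.617e-5 * 429 = 0.03696693 eV
Step 2: Exponent = -Eg/(2kT) = -1.08/(2*0.03696693) = -14.60765
Step 3: T^(3/2) = 429^1.5 = 8885.58
Step 4: ni = 5e15 * 8885.58 * exp(-14.60765) = 2.01e+13 cm^-3

2.01e+13


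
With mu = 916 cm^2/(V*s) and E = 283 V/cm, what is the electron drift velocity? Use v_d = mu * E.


Step 1: v_d = mu * E
Step 2: v_d = 916 * 283 = 259228
Step 3: v_d = 2.59e+05 cm/s

2.59e+05


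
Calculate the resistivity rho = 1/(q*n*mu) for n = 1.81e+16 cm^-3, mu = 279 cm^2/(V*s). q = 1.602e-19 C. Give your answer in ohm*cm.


Step 1: sigma = q * n * mu = 1.602e-19 * 1.81e+16 * 279 = 8.08994e-01 S/cm
Step 2: rho = 1 / sigma = 1 / 8.08994e-01 = 1.236 ohm*cm

1.236


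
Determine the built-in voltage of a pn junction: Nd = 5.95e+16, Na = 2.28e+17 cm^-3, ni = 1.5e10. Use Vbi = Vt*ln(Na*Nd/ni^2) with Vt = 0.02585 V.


Step 1: Compute Na*Nd/ni^2 = 2.28e+17 * 5.95e+16 / (1.5e10)^2 = 6.0293e+13
Step 2: ln(6.0293e+13) = 31.7302
Step 3: Vbi = 0.02585 * 31.7302 = 0.82 V

0.82


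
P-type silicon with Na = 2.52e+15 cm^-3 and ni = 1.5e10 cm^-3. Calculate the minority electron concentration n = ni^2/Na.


Step 1: Majority hole concentration p ≈ Na = 2.52e+15 cm^-3
Step 2: n = ni^2 / Na = (1.5e10)^2 / 2.52e+15
Step 3: n = 8.93e+04 cm^-3

8.93e+04


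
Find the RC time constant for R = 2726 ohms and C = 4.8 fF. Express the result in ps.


Step 1: tau = R * C
Step 2: tau = 2726 * 4.8 fF = 2726 * 4.8e-15 F
Step 3: tau = 1.30848e-11 s = 13.0848 ps

13.0848


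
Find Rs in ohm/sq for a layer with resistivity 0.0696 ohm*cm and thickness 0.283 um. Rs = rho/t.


Step 1: Convert thickness to cm: t = 0.283 um = 2.8300e-05 cm
Step 2: Rs = rho / t = 0.0696 / 2.8300e-05
Step 3: Rs = 2459.4 ohm/sq

2459.4


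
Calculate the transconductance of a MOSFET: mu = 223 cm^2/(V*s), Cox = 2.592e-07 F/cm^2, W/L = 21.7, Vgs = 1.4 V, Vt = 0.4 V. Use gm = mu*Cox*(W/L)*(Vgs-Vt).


Step 1: Vov = Vgs - Vt = 1.4 - 0.4 = 1.0 V
Step 2: gm = mu * Cox * (W/L) * Vov
Step 3: gm = 223 * 2.592e-07 * 21.7 * 1.0 = 1.25e-03 S

1.25e-03


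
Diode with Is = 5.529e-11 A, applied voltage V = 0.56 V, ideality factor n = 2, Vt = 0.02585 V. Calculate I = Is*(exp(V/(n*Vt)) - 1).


Step 1: V/(n*Vt) = 0.56/(2*0.02585) = 10.8317
Step 2: exp(10.8317) = 5.0600e+04
Step 3: I = 5.529e-11 * (5.0600e+04 - 1) = 2.80e-06 A

2.80e-06


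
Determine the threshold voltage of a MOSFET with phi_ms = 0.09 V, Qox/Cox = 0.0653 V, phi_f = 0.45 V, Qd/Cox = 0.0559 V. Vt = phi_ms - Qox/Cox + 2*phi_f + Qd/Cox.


Step 1: Vt = phi_ms - Qox/Cox + 2*phi_f + Qd/Cox
Step 2: Vt = 0.09 - 0.0653 + 2*0.45 + 0.0559
Step 3: Vt = 0.09 - 0.0653 + 0.9 + 0.0559
Step 4: Vt = 0.9806 V

0.9806


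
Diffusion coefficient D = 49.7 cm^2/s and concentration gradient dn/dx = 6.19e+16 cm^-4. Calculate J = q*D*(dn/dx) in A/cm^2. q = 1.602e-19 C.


Step 1: J = q * D * (dn/dx)
Step 2: J = 1.602e-19 * 49.7 * 6.19e+16
Step 3: J = 4.93e-01 A/cm^2

4.93e-01


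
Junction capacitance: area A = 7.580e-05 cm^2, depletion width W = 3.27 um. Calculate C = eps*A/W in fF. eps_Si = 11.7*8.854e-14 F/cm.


Step 1: eps_Si = 11.7 * 8.854e-14 = 1.035918e-12 F/cm
Step 2: W in cm = 3.27 * 1e-4 = 3.27e-04 cm
Step 3: C = 1.035918e-12 * 7.580e-05 / 3.27e-04 = 2.401302e-13 F
Step 4: C = 240.13 fF

240.13


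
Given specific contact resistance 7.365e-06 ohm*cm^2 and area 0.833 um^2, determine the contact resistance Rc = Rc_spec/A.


Step 1: Convert area to cm^2: 0.833 um^2 = 8.3300e-09 cm^2
Step 2: Rc = Rc_spec / A = 7.365e-06 / 8.3300e-09
Step 3: Rc = 8.84e+02 ohms

8.84e+02


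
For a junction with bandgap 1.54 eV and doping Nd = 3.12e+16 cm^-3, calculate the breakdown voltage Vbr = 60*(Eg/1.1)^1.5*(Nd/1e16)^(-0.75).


Step 1: Eg/1.1 = 1.54/1.1 = 1.400000
Step 2: (Eg/1.1)^1.5 = 1.400000^1.5 = 1.656502
Step 3: (Nd/1e16)^(-0.75) = (3.12)^(-0.75) = 0.425975
Step 4: Vbr = 60 * 1.656502 * 0.425975 = 42.3 V

42.3


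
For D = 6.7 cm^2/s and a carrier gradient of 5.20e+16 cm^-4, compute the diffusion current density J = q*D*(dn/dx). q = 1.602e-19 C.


Step 1: J = q * D * (dn/dx)
Step 2: J = 1.602e-19 * 6.7 * 5.20e+16
Step 3: J = 5.58e-02 A/cm^2

5.58e-02


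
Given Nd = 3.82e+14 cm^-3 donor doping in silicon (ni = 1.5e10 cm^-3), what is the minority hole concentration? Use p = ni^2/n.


Step 1: Since Nd >> ni, n ≈ Nd = 3.82e+14 cm^-3
Step 2: p = ni^2 / n = (1.5e10)^2 / 3.82e+14
Step 3: p = 2.25e20 / 3.82e+14 = 5.89e+05 cm^-3

5.89e+05


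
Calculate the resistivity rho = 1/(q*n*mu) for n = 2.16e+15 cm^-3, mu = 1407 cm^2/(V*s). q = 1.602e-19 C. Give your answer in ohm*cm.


Step 1: sigma = q * n * mu = 1.602e-19 * 2.16e+15 * 1407 = 4.86867e-01 S/cm
Step 2: rho = 1 / sigma = 1 / 4.86867e-01 = 2.054 ohm*cm

2.054


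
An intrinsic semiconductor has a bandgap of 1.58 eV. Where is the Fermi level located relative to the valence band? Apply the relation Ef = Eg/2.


Step 1: For an intrinsic semiconductor, the Fermi level sits at midgap.
Step 2: Ef = Eg / 2 = 1.58 / 2 = 0.79 eV

0.79


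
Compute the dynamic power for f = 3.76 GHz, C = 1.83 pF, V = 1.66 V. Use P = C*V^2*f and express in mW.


Step 1: V^2 = 1.66^2 = 2.7556 V^2
Step 2: P = C*V^2*f = 1.83e-12 F * 2.7556 * 3.76e9 Hz
Step 3: P = 1.896073248e-02 W
Step 4: P = 18.961 mW

18.961


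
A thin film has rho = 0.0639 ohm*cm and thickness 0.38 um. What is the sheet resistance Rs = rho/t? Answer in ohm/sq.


Step 1: Convert thickness to cm: t = 0.38 um = 3.8000e-05 cm
Step 2: Rs = rho / t = 0.0639 / 3.8000e-05
Step 3: Rs = 1681.6 ohm/sq

1681.6


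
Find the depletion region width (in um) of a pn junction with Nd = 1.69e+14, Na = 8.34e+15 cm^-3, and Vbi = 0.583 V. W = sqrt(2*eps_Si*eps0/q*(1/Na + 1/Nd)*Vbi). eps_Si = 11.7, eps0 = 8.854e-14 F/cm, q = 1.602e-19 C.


Step 1: 1/Na + 1/Nd = 1/8.34e+15 + 1/1.69e+14 = 6.03706e-15
Step 2: 2*eps*eps0/q = 2*11.7*8.854e-14/1.602e-19 = 1.293281e+07
Step 3: W^2 = 1.293281e+07 * 6.03706e-15 * 0.583 = 4.55184e-08
Step 4: W = sqrt(4.55184e-08) = 2.134e-04 cm = 2.134 um

2.134


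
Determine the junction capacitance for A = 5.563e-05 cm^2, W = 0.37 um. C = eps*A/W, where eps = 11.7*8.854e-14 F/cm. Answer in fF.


Step 1: eps_Si = 11.7 * 8.854e-14 = 1.035918e-12 F/cm
Step 2: W in cm = 0.37 * 1e-4 = 3.70e-05 cm
Step 3: C = 1.035918e-12 * 5.563e-05 / 3.70e-05 = 1.557517e-12 F
Step 4: C = 1557.52 fF

1557.52


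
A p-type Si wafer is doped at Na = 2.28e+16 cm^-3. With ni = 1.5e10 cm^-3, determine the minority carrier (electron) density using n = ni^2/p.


Step 1: Majority hole concentration p ≈ Na = 2.28e+16 cm^-3
Step 2: n = ni^2 / Na = (1.5e10)^2 / 2.28e+16
Step 3: n = 9.87e+03 cm^-3

9.87e+03


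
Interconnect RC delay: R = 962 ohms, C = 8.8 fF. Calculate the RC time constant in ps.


Step 1: tau = R * C
Step 2: tau = 962 * 8.8 fF = 962 * 8.8e-15 F
Step 3: tau = 8.4656e-12 s = 8.4656 ps

8.4656


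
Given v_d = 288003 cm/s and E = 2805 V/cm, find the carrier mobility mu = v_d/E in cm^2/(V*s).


Step 1: mu = v_d / E
Step 2: mu = 288003 / 2805
Step 3: mu = 102.67 cm^2/(V*s)

102.67


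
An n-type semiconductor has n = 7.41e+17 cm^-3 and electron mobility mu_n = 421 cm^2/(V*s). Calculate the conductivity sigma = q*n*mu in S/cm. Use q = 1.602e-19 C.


Step 1: sigma = q * n * mu
Step 2: sigma = 1.602e-19 * 7.41e+17 * 421
Step 3: sigma = 4.998e+01 S/cm

4.998e+01


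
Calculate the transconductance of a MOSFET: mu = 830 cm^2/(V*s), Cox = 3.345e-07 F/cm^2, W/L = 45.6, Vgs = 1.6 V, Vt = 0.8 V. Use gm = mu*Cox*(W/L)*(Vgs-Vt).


Step 1: Vov = Vgs - Vt = 1.6 - 0.8 = 0.8 V
Step 2: gm = mu * Cox * (W/L) * Vov
Step 3: gm = 830 * 3.345e-07 * 45.6 * 0.8 = 1.01e-02 S

1.01e-02


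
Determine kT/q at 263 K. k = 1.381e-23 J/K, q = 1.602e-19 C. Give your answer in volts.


Step 1: kT = 1.381e-23 * 263 = 3.63203e-21 J
Step 2: Vt = kT/q = 3.63203e-21 / 1.602e-19
Step 3: Vt = 0.02267 V

0.02267


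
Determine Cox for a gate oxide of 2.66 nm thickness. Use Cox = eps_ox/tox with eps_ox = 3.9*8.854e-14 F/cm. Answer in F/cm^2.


Step 1: eps_ox = 3.9 * 8.854e-14 = 3.45306e-13 F/cm
Step 2: tox in cm = 2.66 nm * 1e-7 = 2.6600e-07 cm
Step 3: Cox = 3.45306e-13 / 2.6600e-07 = 1.30e-06 F/cm^2

1.30e-06


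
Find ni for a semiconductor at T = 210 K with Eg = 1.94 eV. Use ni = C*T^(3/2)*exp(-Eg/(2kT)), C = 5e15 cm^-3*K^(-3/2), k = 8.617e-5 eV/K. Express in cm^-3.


Step 1: Compute kT = 8.617e-5 * 210 = 0.0180957 eV
Step 2: Exponent = -Eg/(2kT) = -1.94/(2*0.0180957) = -53.60389
Step 3: T^(3/2) = 210^1.5 = 3043.19
Step 4: ni = 5e15 * 3043.19 * exp(-53.60389) = 7.99e-05 cm^-3

7.99e-05


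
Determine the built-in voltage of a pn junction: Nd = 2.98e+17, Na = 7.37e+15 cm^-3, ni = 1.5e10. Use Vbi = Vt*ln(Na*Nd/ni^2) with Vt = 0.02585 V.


Step 1: Compute Na*Nd/ni^2 = 7.37e+15 * 2.98e+17 / (1.5e10)^2 = 9.7612e+12
Step 2: ln(9.7612e+12) = 29.9094
Step 3: Vbi = 0.02585 * 29.9094 = 0.773 V

0.773


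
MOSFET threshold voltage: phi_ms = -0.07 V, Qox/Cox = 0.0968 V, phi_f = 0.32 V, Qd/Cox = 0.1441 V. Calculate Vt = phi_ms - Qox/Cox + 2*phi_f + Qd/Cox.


Step 1: Vt = phi_ms - Qox/Cox + 2*phi_f + Qd/Cox
Step 2: Vt = -0.07 - 0.0968 + 2*0.32 + 0.1441
Step 3: Vt = -0.07 - 0.0968 + 0.64 + 0.1441
Step 4: Vt = 0.6173 V

0.6173


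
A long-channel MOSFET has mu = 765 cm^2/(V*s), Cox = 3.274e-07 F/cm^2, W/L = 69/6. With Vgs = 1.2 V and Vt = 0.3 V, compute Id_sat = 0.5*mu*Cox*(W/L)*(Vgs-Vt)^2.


Step 1: Overdrive voltage Vov = Vgs - Vt = 1.2 - 0.3 = 0.9 V
Step 2: W/L = 69/6 = 11.5
Step 3: Id = 0.5 * 765 * 3.274e-07 * 11.5 * 0.9^2
Step 4: Id = 1.17e-03 A

1.17e-03


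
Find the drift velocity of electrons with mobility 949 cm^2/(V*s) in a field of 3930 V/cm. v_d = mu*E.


Step 1: v_d = mu * E
Step 2: v_d = 949 * 3930 = 3729570
Step 3: v_d = 3.73e+06 cm/s

3.73e+06


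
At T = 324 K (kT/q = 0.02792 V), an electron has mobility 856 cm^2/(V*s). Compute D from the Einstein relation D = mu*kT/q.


Step 1: D = mu * (kT/q)
Step 2: D = 856 * 0.02792
Step 3: D = 23.9 cm^2/s

23.9


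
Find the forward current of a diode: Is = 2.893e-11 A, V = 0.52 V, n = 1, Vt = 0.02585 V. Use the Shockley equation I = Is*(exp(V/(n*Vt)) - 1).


Step 1: V/(n*Vt) = 0.52/(1*0.02585) = 20.1161
Step 2: exp(20.1161) = 5.4489e+08
Step 3: I = 2.893e-11 * (5.4489e+08 - 1) = 1.58e-02 A

1.58e-02


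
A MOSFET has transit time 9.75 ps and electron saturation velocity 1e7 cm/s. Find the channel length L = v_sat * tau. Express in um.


Step 1: tau in seconds = 9.75 ps * 1e-12 = 9.7500e-12 s
Step 2: L = v_sat * tau = 1e7 * 9.7500e-12 = 9.7500e-05 cm
Step 3: L in um = 9.7500e-05 * 1e4 = 0.975 um

0.975


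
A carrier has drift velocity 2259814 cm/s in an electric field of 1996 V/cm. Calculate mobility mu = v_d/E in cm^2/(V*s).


Step 1: mu = v_d / E
Step 2: mu = 2259814 / 1996
Step 3: mu = 1132.17 cm^2/(V*s)

1132.17


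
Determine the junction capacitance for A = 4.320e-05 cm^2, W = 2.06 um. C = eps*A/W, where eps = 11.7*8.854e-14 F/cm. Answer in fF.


Step 1: eps_Si = 11.7 * 8.854e-14 = 1.035918e-12 F/cm
Step 2: W in cm = 2.06 * 1e-4 = 2.06e-04 cm
Step 3: C = 1.035918e-12 * 4.320e-05 / 2.06e-04 = 2.172411e-13 F
Step 4: C = 217.24 fF

217.24


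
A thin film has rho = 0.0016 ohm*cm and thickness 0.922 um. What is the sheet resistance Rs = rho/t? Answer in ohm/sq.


Step 1: Convert thickness to cm: t = 0.922 um = 9.2200e-05 cm
Step 2: Rs = rho / t = 0.0016 / 9.2200e-05
Step 3: Rs = 17.4 ohm/sq

17.4


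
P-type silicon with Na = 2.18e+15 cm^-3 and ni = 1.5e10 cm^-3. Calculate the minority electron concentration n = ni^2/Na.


Step 1: Majority hole concentration p ≈ Na = 2.18e+15 cm^-3
Step 2: n = ni^2 / Na = (1.5e10)^2 / 2.18e+15
Step 3: n = 1.03e+05 cm^-3

1.03e+05


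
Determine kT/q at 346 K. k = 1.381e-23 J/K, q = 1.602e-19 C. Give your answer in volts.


Step 1: kT = 1.381e-23 * 346 = 4.77826e-21 J
Step 2: Vt = kT/q = 4.77826e-21 / 1.602e-19
Step 3: Vt = 0.02983 V

0.02983


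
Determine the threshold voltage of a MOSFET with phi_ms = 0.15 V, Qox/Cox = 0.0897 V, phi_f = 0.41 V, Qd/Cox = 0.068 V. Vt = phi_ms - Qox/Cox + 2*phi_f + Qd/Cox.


Step 1: Vt = phi_ms - Qox/Cox + 2*phi_f + Qd/Cox
Step 2: Vt = 0.15 - 0.0897 + 2*0.41 + 0.068
Step 3: Vt = 0.15 - 0.0897 + 0.82 + 0.068
Step 4: Vt = 0.9483 V

0.9483


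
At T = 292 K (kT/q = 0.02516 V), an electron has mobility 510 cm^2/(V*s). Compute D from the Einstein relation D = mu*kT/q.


Step 1: D = mu * (kT/q)
Step 2: D = 510 * 0.02516
Step 3: D = 12.83 cm^2/s

12.83


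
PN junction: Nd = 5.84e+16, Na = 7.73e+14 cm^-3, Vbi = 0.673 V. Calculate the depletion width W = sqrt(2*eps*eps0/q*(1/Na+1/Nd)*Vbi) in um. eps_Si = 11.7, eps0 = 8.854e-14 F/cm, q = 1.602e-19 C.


Step 1: 1/Na + 1/Nd = 1/7.73e+14 + 1/5.84e+16 = 1.31078e-15
Step 2: 2*eps*eps0/q = 2*11.7*8.854e-14/1.602e-19 = 1.293281e+07
Step 3: W^2 = 1.293281e+07 * 1.31078e-15 * 0.673 = 1.14087e-08
Step 4: W = sqrt(1.14087e-08) = 1.068e-04 cm = 1.068 um

1.068


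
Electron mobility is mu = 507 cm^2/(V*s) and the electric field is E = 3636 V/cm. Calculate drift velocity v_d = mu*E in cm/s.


Step 1: v_d = mu * E
Step 2: v_d = 507 * 3636 = 1843452
Step 3: v_d = 1.84e+06 cm/s

1.84e+06


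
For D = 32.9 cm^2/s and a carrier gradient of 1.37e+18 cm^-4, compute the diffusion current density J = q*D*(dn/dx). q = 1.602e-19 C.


Step 1: J = q * D * (dn/dx)
Step 2: J = 1.602e-19 * 32.9 * 1.37e+18
Step 3: J = 7.22e+00 A/cm^2

7.22e+00


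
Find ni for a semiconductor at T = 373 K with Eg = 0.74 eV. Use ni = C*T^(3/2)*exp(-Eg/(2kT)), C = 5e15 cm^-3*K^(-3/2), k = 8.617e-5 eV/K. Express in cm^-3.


Step 1: Compute kT = 8.617e-5 * 373 = 0.03214141 eV
Step 2: Exponent = -Eg/(2kT) = -0.74/(2*0.03214141) = -11.51163
Step 3: T^(3/2) = 373^1.5 = 7203.83
Step 4: ni = 5e15 * 7203.83 * exp(-11.51163) = 3.61e+14 cm^-3

3.61e+14


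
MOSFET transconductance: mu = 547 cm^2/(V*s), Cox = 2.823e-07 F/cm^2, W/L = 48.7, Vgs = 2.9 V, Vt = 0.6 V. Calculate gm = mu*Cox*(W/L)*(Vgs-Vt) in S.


Step 1: Vov = Vgs - Vt = 2.9 - 0.6 = 2.3 V
Step 2: gm = mu * Cox * (W/L) * Vov
Step 3: gm = 547 * 2.823e-07 * 48.7 * 2.3 = 1.73e-02 S

1.73e-02


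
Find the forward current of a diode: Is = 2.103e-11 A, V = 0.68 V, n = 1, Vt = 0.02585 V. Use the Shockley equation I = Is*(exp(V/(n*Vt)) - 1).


Step 1: V/(n*Vt) = 0.68/(1*0.02585) = 26.3056
Step 2: exp(26.3056) = 2.6569e+11
Step 3: I = 2.103e-11 * (2.6569e+11 - 1) = 5.59e+00 A

5.59e+00


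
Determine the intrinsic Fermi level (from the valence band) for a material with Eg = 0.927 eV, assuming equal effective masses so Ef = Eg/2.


Step 1: For an intrinsic semiconductor, the Fermi level sits at midgap.
Step 2: Ef = Eg / 2 = 0.927 / 2 = 0.4635 eV

0.4635


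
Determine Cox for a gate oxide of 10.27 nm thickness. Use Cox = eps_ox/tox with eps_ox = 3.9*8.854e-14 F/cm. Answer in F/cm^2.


Step 1: eps_ox = 3.9 * 8.854e-14 = 3.45306e-13 F/cm
Step 2: tox in cm = 10.27 nm * 1e-7 = 1.0270e-06 cm
Step 3: Cox = 3.45306e-13 / 1.0270e-06 = 3.36e-07 F/cm^2

3.36e-07


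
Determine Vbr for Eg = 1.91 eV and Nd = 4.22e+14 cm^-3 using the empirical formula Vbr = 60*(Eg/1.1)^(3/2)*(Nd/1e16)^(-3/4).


Step 1: Eg/1.1 = 1.91/1.1 = 1.736364
Step 2: (Eg/1.1)^1.5 = 1.736364^1.5 = 2.288027
Step 3: (Nd/1e16)^(-0.75) = (0.0422)^(-0.75) = 10.740281
Step 4: Vbr = 60 * 2.288027 * 10.740281 = 1474.4 V

1474.4


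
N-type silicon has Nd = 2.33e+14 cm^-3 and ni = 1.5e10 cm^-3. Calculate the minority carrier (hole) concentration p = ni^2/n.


Step 1: Since Nd >> ni, n ≈ Nd = 2.33e+14 cm^-3
Step 2: p = ni^2 / n = (1.5e10)^2 / 2.33e+14
Step 3: p = 2.25e20 / 2.33e+14 = 9.66e+05 cm^-3

9.66e+05


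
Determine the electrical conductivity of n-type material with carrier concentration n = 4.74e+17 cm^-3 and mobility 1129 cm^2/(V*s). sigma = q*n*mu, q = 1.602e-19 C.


Step 1: sigma = q * n * mu
Step 2: sigma = 1.602e-19 * 4.74e+17 * 1129
Step 3: sigma = 8.573e+01 S/cm

8.573e+01


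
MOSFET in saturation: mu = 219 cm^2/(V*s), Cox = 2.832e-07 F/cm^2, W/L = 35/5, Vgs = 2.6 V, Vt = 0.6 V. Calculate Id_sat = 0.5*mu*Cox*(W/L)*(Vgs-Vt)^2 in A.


Step 1: Overdrive voltage Vov = Vgs - Vt = 2.6 - 0.6 = 2.0 V
Step 2: W/L = 35/5 = 7
Step 3: Id = 0.5 * 219 * 2.832e-07 * 7 * 2.0^2
Step 4: Id = 8.68e-04 A

8.68e-04


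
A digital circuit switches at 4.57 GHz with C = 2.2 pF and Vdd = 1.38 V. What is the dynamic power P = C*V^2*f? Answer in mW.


Step 1: V^2 = 1.38^2 = 1.9044 V^2
Step 2: P = C*V^2*f = 2.2e-12 F * 1.9044 * 4.57e9 Hz
Step 3: P = 1.91468376e-02 W
Step 4: P = 19.147 mW

19.147


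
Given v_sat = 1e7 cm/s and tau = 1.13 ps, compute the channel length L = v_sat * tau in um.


Step 1: tau in seconds = 1.13 ps * 1e-12 = 1.1300e-12 s
Step 2: L = v_sat * tau = 1e7 * 1.1300e-12 = 1.1300e-05 cm
Step 3: L in um = 1.1300e-05 * 1e4 = 0.113 um

0.113


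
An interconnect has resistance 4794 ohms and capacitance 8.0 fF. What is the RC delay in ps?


Step 1: tau = R * C
Step 2: tau = 4794 * 8.0 fF = 4794 * 8.0e-15 F
Step 3: tau = 3.8352e-11 s = 38.352 ps

38.352


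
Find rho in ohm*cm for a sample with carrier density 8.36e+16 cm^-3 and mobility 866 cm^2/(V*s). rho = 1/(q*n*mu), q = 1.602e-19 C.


Step 1: sigma = q * n * mu = 1.602e-19 * 8.36e+16 * 866 = 1.15981e+01 S/cm
Step 2: rho = 1 / sigma = 1 / 1.15981e+01 = 0.08622 ohm*cm

0.08622


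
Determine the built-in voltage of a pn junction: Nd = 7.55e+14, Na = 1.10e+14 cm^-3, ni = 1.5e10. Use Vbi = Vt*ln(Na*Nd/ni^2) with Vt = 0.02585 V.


Step 1: Compute Na*Nd/ni^2 = 1.10e+14 * 7.55e+14 / (1.5e10)^2 = 3.6911e+08
Step 2: ln(3.6911e+08) = 19.7266
Step 3: Vbi = 0.02585 * 19.7266 = 0.51 V

0.51


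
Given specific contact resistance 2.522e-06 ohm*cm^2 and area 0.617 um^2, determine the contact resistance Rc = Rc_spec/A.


Step 1: Convert area to cm^2: 0.617 um^2 = 6.1700e-09 cm^2
Step 2: Rc = Rc_spec / A = 2.522e-06 / 6.1700e-09
Step 3: Rc = 4.09e+02 ohms

4.09e+02


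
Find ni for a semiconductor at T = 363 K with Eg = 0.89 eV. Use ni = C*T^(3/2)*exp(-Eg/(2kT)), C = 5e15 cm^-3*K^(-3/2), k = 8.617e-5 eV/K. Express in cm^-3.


Step 1: Compute kT = 8.617e-5 * 363 = 0.03127971 eV
Step 2: Exponent = -Eg/(2kT) = -0.89/(2*0.03127971) = -14.22647
Step 3: T^(3/2) = 363^1.5 = 6916.08
Step 4: ni = 5e15 * 6916.08 * exp(-14.22647) = 2.29e+13 cm^-3

2.29e+13


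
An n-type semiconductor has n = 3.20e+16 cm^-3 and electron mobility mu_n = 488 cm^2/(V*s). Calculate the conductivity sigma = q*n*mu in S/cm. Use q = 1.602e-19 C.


Step 1: sigma = q * n * mu
Step 2: sigma = 1.602e-19 * 3.20e+16 * 488
Step 3: sigma = 2.502e+00 S/cm

2.502e+00


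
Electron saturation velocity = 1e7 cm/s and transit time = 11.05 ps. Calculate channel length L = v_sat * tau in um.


Step 1: tau in seconds = 11.05 ps * 1e-12 = 1.1050e-11 s
Step 2: L = v_sat * tau = 1e7 * 1.1050e-11 = 1.1050e-04 cm
Step 3: L in um = 1.1050e-04 * 1e4 = 1.105 um

1.105


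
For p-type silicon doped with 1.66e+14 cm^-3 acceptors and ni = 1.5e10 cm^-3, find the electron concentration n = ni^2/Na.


Step 1: Majority hole concentration p ≈ Na = 1.66e+14 cm^-3
Step 2: n = ni^2 / Na = (1.5e10)^2 / 1.66e+14
Step 3: n = 1.36e+06 cm^-3

1.36e+06


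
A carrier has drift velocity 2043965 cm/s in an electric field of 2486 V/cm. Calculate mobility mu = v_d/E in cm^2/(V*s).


Step 1: mu = v_d / E
Step 2: mu = 2043965 / 2486
Step 3: mu = 822.19 cm^2/(V*s)

822.19


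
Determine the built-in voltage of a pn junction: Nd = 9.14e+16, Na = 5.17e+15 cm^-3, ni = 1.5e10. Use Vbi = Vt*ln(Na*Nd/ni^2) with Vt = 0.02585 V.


Step 1: Compute Na*Nd/ni^2 = 5.17e+15 * 9.14e+16 / (1.5e10)^2 = 2.1002e+12
Step 2: ln(2.1002e+12) = 28.3731
Step 3: Vbi = 0.02585 * 28.3731 = 0.733 V

0.733


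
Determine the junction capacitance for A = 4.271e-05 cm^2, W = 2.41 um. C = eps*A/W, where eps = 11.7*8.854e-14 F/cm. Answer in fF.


Step 1: eps_Si = 11.7 * 8.854e-14 = 1.035918e-12 F/cm
Step 2: W in cm = 2.41 * 1e-4 = 2.41e-04 cm
Step 3: C = 1.035918e-12 * 4.271e-05 / 2.41e-04 = 1.835853e-13 F
Step 4: C = 183.59 fF

183.59


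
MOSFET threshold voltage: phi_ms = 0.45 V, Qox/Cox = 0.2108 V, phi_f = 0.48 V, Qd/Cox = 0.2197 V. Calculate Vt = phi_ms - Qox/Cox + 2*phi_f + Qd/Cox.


Step 1: Vt = phi_ms - Qox/Cox + 2*phi_f + Qd/Cox
Step 2: Vt = 0.45 - 0.2108 + 2*0.48 + 0.2197
Step 3: Vt = 0.45 - 0.2108 + 0.96 + 0.2197
Step 4: Vt = 1.4189 V

1.4189


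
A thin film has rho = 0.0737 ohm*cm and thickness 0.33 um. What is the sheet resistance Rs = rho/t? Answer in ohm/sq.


Step 1: Convert thickness to cm: t = 0.33 um = 3.3000e-05 cm
Step 2: Rs = rho / t = 0.0737 / 3.3000e-05
Step 3: Rs = 2233.3 ohm/sq

2233.3


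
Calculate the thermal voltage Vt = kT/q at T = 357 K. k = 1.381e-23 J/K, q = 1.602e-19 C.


Step 1: kT = 1.381e-23 * 357 = 4.93017e-21 J
Step 2: Vt = kT/q = 4.93017e-21 / 1.602e-19
Step 3: Vt = 0.03078 V

0.03078


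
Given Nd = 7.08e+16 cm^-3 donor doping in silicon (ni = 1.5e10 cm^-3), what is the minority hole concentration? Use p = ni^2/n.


Step 1: Since Nd >> ni, n ≈ Nd = 7.08e+16 cm^-3
Step 2: p = ni^2 / n = (1.5e10)^2 / 7.08e+16
Step 3: p = 2.25e20 / 7.08e+16 = 3.18e+03 cm^-3

3.18e+03


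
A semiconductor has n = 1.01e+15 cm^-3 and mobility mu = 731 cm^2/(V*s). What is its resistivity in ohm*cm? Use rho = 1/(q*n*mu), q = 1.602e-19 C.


Step 1: sigma = q * n * mu = 1.602e-19 * 1.01e+15 * 731 = 1.18277e-01 S/cm
Step 2: rho = 1 / sigma = 1 / 1.18277e-01 = 8.455 ohm*cm

8.455


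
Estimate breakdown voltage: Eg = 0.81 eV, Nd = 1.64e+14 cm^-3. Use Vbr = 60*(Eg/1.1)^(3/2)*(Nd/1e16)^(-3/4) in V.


Step 1: Eg/1.1 = 0.81/1.1 = 0.736364
Step 2: (Eg/1.1)^1.5 = 0.736364^1.5 = 0.631886
Step 3: (Nd/1e16)^(-0.75) = (0.0164)^(-0.75) = 21.820621
Step 4: Vbr = 60 * 0.631886 * 21.820621 = 827.3 V

827.3


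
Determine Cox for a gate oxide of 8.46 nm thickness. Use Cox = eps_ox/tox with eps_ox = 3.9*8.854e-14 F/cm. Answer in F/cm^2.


Step 1: eps_ox = 3.9 * 8.854e-14 = 3.45306e-13 F/cm
Step 2: tox in cm = 8.46 nm * 1e-7 = 8.4600e-07 cm
Step 3: Cox = 3.45306e-13 / 8.4600e-07 = 4.08e-07 F/cm^2

4.08e-07


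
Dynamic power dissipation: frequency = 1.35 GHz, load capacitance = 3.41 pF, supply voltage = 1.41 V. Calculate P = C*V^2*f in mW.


Step 1: V^2 = 1.41^2 = 1.9881 V^2
Step 2: P = C*V^2*f = 3.41e-12 F * 1.9881 * 1.35e9 Hz
Step 3: P = 9.15221835e-03 W
Step 4: P = 9.152 mW

9.152


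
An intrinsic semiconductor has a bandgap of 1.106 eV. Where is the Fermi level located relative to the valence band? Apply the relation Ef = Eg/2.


Step 1: For an intrinsic semiconductor, the Fermi level sits at midgap.
Step 2: Ef = Eg / 2 = 1.106 / 2 = 0.553 eV

0.553


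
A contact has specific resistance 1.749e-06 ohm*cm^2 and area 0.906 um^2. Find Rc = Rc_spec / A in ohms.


Step 1: Convert area to cm^2: 0.906 um^2 = 9.0600e-09 cm^2
Step 2: Rc = Rc_spec / A = 1.749e-06 / 9.0600e-09
Step 3: Rc = 1.93e+02 ohms

1.93e+02


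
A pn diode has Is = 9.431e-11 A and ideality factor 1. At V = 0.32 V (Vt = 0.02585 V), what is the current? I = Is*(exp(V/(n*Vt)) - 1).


Step 1: V/(n*Vt) = 0.32/(1*0.02585) = 12.3791
Step 2: exp(12.3791) = 2.3778e+05
Step 3: I = 9.431e-11 * (2.3778e+05 - 1) = 2.24e-05 A

2.24e-05


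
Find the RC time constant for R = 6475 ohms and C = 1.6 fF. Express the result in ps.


Step 1: tau = R * C
Step 2: tau = 6475 * 1.6 fF = 6475 * 1.6e-15 F
Step 3: tau = 1.036e-11 s = 10.36 ps

10.36


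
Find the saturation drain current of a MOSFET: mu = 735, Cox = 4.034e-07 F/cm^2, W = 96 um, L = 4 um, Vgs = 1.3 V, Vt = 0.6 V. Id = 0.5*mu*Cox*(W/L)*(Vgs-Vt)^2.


Step 1: Overdrive voltage Vov = Vgs - Vt = 1.3 - 0.6 = 0.7 V
Step 2: W/L = 96/4 = 24
Step 3: Id = 0.5 * 735 * 4.034e-07 * 24 * 0.7^2
Step 4: Id = 1.74e-03 A

1.74e-03


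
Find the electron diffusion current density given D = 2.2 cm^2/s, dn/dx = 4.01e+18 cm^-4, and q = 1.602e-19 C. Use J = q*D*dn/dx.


Step 1: J = q * D * (dn/dx)
Step 2: J = 1.602e-19 * 2.2 * 4.01e+18
Step 3: J = 1.41e+00 A/cm^2

1.41e+00


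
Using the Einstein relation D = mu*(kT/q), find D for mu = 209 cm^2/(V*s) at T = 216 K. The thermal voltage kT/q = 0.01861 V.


Step 1: D = mu * (kT/q)
Step 2: D = 209 * 0.01861
Step 3: D = 3.89 cm^2/s

3.89


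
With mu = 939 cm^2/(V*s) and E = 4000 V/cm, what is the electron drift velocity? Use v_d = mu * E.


Step 1: v_d = mu * E
Step 2: v_d = 939 * 4000 = 3756000
Step 3: v_d = 3.76e+06 cm/s

3.76e+06
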